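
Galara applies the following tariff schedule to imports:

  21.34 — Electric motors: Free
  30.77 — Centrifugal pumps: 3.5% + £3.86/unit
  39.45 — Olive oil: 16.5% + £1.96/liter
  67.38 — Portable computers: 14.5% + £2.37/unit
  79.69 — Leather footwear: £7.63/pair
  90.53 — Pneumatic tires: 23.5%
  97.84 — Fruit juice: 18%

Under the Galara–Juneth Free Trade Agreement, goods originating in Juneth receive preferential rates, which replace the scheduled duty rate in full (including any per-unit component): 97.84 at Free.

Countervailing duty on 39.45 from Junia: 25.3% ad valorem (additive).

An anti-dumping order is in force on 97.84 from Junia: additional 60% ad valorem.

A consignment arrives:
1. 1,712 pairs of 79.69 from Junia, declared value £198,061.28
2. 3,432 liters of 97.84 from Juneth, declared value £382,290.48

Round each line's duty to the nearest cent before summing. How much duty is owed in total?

Line 1 (79.69, Junia, 1,712 pairs, £198,061.28):
Base rate for 79.69 is £7.63/pair.
Duty = 1,712 × £7.63 = £13,062.56.
Line 2 (97.84, Juneth, 3,432 liters, £382,290.48):
Base rate for 97.84 is 18%.
Origin Juneth qualifies under the Galara–Juneth agreement and 97.84 is covered: preferential rate Free applies instead.
The additional-duty order on 97.84 targets Junia, not Juneth; it does not apply.
Duty = £382,290.48 × 0% = £0.00.
Total = £13,062.56 + £0.00 = £13,062.56.

£13,062.56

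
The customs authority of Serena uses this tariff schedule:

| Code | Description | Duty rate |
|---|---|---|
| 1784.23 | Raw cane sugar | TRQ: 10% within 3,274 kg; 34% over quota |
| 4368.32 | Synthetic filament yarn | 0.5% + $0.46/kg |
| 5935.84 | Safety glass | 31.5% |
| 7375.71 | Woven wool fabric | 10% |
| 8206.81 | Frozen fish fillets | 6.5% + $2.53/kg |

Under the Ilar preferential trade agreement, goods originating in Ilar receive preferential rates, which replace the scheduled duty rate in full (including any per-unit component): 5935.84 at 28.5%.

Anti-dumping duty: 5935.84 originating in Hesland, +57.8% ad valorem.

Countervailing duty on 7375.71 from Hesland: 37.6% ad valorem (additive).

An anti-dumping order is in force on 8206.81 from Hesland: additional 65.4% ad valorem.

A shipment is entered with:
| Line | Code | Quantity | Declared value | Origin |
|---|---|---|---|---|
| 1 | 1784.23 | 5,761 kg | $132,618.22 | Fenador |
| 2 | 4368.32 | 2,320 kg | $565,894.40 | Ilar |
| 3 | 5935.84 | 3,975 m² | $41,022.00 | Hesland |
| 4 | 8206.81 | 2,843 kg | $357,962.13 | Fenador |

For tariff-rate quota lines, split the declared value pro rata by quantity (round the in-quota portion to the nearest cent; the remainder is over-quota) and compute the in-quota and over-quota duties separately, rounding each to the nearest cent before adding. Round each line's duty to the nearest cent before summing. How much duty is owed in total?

$97,991.65

Line 1 (1784.23, Fenador, 5,761 kg, $132,618.22):
Code 1784.23 is under a tariff-rate quota (threshold 3,274 kg). In-quota: 3,274 kg at 10%; over-quota: 2,487 kg at 34%.
Pro-rata value split: in-quota = $132,618.22 × 3,274/5,761 = $75,367.48; over-quota = $132,618.22 − $75,367.48 = $57,250.74.
In-quota duty = $75,367.48 × 10% = $7,536.75. Over-quota duty = $57,250.74 × 34% = $19,465.25.
Line duty = $7,536.75 + $19,465.25 = $27,002.00.
Line 2 (4368.32, Ilar, 2,320 kg, $565,894.40):
Base rate for 4368.32 is 0.5% + $0.46/kg.
Origin Ilar is the FTA partner but 4368.32 is not on the preference list; base rate stands.
Duty = $565,894.40 × 0.5% + 2,320 × $0.46 = $3,896.67.
Line 3 (5935.84, Hesland, 3,975 m², $41,022.00):
Base rate for 5935.84 is 31.5%.
5935.84 has an FTA preferential rate, but origin Hesland is not Ilar; base rate stands.
Additional duty on 5935.84 from Hesland: +57.8%. Applied ad valorem rate: 31.5% + 57.8% = 89.3%.
Duty = $41,022.00 × 89.3% = $36,632.65.
Line 4 (8206.81, Fenador, 2,843 kg, $357,962.13):
Base rate for 8206.81 is 6.5% + $2.53/kg.
The additional-duty order on 8206.81 targets Hesland, not Fenador; it does not apply.
Duty = $357,962.13 × 6.5% + 2,843 × $2.53 = $30,460.33.
Total = $27,002.00 + $3,896.67 + $36,632.65 + $30,460.33 = $97,991.65.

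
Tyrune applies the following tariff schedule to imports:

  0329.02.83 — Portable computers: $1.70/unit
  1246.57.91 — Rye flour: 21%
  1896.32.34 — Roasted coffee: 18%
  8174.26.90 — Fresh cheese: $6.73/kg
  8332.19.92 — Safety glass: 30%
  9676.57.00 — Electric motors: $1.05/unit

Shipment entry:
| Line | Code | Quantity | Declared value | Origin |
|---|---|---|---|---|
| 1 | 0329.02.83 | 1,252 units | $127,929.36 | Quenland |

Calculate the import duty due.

Line 1 (0329.02.83, Quenland, 1,252 units, $127,929.36):
Base rate for 0329.02.83 is $1.70/unit.
Duty = 1,252 × $1.70 = $2,128.40.

$2,128.40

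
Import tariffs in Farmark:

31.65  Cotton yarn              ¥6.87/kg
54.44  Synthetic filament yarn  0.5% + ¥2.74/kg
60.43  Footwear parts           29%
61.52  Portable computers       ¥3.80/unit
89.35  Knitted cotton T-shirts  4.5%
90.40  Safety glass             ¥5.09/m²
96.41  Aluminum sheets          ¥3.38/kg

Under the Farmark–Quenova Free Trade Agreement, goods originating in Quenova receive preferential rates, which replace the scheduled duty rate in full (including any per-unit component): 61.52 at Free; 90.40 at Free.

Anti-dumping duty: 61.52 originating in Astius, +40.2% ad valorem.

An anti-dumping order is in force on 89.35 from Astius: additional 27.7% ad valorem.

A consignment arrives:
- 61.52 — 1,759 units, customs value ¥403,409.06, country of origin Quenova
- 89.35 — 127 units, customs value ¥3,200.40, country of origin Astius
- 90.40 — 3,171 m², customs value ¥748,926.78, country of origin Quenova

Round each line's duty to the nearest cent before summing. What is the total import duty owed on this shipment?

Line 1 (61.52, Quenova, 1,759 units, ¥403,409.06):
Base rate for 61.52 is ¥3.80/unit.
Origin Quenova qualifies under the Farmark–Quenova agreement and 61.52 is covered: preferential rate Free applies instead.
The additional-duty order on 61.52 targets Astius, not Quenova; it does not apply.
Duty = ¥403,409.06 × 0% = ¥0.00.
Line 2 (89.35, Astius, 127 units, ¥3,200.40):
Base rate for 89.35 is 4.5%.
Additional duty on 89.35 from Astius: +27.7%. Applied ad valorem rate: 4.5% + 27.7% = 32.2%.
Duty = ¥3,200.40 × 32.2% = ¥1,030.53.
Line 3 (90.40, Quenova, 3,171 m², ¥748,926.78):
Base rate for 90.40 is ¥5.09/m².
Origin Quenova qualifies under the Farmark–Quenova agreement and 90.40 is covered: preferential rate Free applies instead.
Duty = ¥748,926.78 × 0% = ¥0.00.
Total = ¥0.00 + ¥1,030.53 + ¥0.00 = ¥1,030.53.

¥1,030.53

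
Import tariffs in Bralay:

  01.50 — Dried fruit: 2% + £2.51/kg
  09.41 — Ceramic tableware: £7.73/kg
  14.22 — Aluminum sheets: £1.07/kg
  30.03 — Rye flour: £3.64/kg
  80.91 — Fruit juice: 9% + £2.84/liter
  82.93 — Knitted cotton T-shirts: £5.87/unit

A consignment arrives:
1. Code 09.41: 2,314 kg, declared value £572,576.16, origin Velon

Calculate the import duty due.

Line 1 (09.41, Velon, 2,314 kg, £572,576.16):
Base rate for 09.41 is £7.73/kg.
Duty = 2,314 × £7.73 = £17,887.22.

£17,887.22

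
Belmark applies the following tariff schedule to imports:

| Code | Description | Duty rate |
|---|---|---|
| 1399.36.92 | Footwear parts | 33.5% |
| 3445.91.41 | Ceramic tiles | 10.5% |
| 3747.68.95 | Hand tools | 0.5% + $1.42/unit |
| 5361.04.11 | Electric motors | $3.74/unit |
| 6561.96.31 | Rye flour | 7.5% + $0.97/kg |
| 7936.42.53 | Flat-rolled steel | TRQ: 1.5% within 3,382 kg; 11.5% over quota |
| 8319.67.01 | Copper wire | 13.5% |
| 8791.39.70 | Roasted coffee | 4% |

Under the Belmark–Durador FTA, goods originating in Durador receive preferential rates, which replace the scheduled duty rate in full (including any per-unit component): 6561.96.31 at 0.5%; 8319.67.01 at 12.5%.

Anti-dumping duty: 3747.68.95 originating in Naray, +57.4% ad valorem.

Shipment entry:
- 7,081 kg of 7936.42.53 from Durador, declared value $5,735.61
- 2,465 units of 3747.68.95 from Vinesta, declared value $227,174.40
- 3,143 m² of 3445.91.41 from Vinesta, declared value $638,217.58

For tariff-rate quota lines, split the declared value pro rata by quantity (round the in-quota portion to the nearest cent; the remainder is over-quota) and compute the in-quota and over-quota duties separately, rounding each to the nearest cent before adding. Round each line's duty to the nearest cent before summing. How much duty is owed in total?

$72,034.67

Line 1 (7936.42.53, Durador, 7,081 kg, $5,735.61):
Code 7936.42.53 is under a tariff-rate quota (threshold 3,382 kg). In-quota: 3,382 kg at 1.5%; over-quota: 3,699 kg at 11.5%.
Pro-rata value split: in-quota = $5,735.61 × 3,382/7,081 = $2,739.42; over-quota = $5,735.61 − $2,739.42 = $2,996.19.
In-quota duty = $2,739.42 × 1.5% = $41.09. Over-quota duty = $2,996.19 × 11.5% = $344.56.
Line duty = $41.09 + $344.56 = $385.65.
Line 2 (3747.68.95, Vinesta, 2,465 units, $227,174.40):
Base rate for 3747.68.95 is 0.5% + $1.42/unit.
The additional-duty order on 3747.68.95 targets Naray, not Vinesta; it does not apply.
Duty = $227,174.40 × 0.5% + 2,465 × $1.42 = $4,636.17.
Line 3 (3445.91.41, Vinesta, 3,143 m², $638,217.58):
Base rate for 3445.91.41 is 10.5%.
Duty = $638,217.58 × 10.5% = $67,012.85.
Total = $385.65 + $4,636.17 + $67,012.85 = $72,034.67.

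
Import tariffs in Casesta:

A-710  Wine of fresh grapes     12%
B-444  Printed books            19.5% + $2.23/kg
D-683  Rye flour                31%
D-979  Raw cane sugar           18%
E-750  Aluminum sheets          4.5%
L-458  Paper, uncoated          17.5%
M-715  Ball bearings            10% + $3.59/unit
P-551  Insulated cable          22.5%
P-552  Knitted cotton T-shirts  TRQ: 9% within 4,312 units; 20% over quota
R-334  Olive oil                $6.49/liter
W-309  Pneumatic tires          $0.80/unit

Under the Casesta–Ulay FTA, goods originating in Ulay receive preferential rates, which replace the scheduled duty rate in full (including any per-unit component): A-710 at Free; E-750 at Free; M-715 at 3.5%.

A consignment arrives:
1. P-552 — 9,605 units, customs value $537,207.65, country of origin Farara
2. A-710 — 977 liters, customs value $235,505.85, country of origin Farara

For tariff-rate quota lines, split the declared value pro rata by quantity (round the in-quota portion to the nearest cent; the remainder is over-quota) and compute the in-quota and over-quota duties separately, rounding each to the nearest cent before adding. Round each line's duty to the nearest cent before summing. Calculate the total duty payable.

$109,173.51

Line 1 (P-552, Farara, 9,605 units, $537,207.65):
Code P-552 is under a tariff-rate quota (threshold 4,312 units). In-quota: 4,312 units at 9%; over-quota: 5,293 units at 20%.
Pro-rata value split: in-quota = $537,207.65 × 4,312/9,605 = $241,170.16; over-quota = $537,207.65 − $241,170.16 = $296,037.49.
In-quota duty = $241,170.16 × 9% = $21,705.31. Over-quota duty = $296,037.49 × 20% = $59,207.50.
Line duty = $21,705.31 + $59,207.50 = $80,912.81.
Line 2 (A-710, Farara, 977 liters, $235,505.85):
Base rate for A-710 is 12%.
A-710 has an FTA preferential rate, but origin Farara is not Ulay; base rate stands.
Duty = $235,505.85 × 12% = $28,260.70.
Total = $80,912.81 + $28,260.70 = $109,173.51.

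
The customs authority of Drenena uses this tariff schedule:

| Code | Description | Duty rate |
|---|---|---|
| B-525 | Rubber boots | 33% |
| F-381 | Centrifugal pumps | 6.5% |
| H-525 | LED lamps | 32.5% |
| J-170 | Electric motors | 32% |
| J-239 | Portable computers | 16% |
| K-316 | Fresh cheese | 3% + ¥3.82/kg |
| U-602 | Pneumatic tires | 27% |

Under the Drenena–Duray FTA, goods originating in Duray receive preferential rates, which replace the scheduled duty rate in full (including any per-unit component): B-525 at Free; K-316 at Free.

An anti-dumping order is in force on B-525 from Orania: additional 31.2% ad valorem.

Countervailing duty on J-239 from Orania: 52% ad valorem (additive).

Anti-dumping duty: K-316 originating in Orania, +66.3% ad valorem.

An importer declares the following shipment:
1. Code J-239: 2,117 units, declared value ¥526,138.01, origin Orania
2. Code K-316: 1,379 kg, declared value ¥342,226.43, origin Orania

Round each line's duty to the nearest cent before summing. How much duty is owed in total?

Line 1 (J-239, Orania, 2,117 units, ¥526,138.01):
Base rate for J-239 is 16%.
Additional duty on J-239 from Orania: +52%. Applied ad valorem rate: 16% + 52% = 68%.
Duty = ¥526,138.01 × 68% = ¥357,773.85.
Line 2 (K-316, Orania, 1,379 kg, ¥342,226.43):
Base rate for K-316 is 3% + ¥3.82/kg.
K-316 has an FTA preferential rate, but origin Orania is not Duray; base rate stands.
Additional duty on K-316 from Orania: +66.3%. Applied ad valorem rate: 3% + 66.3% = 69.3%.
Duty = ¥342,226.43 × 69.3% + 1,379 × ¥3.82 = ¥242,430.70.
Total = ¥357,773.85 + ¥242,430.70 = ¥600,204.55.

¥600,204.55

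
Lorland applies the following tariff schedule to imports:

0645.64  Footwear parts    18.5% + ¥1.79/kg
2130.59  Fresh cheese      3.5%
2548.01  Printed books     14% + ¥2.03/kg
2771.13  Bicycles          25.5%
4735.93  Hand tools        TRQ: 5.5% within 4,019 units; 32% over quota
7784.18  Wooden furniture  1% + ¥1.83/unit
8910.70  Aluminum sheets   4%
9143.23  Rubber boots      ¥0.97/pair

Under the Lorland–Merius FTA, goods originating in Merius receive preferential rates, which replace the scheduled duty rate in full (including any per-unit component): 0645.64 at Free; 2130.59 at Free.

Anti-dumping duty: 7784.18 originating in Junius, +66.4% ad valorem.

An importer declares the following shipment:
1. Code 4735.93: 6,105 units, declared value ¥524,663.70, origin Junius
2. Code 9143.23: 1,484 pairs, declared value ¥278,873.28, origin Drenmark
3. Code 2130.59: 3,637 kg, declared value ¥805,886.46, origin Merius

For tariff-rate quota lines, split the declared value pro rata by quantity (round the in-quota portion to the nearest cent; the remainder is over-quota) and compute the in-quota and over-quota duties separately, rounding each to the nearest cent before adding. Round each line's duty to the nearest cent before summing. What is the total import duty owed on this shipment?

Line 1 (4735.93, Junius, 6,105 units, ¥524,663.70):
Code 4735.93 is under a tariff-rate quota (threshold 4,019 units). In-quota: 4,019 units at 5.5%; over-quota: 2,086 units at 32%.
Pro-rata value split: in-quota = ¥524,663.70 × 4,019/6,105 = ¥345,392.86; over-quota = ¥524,663.70 − ¥345,392.86 = ¥179,270.84.
In-quota duty = ¥345,392.86 × 5.5% = ¥18,996.61. Over-quota duty = ¥179,270.84 × 32% = ¥57,366.67.
Line duty = ¥18,996.61 + ¥57,366.67 = ¥76,363.28.
Line 2 (9143.23, Drenmark, 1,484 pairs, ¥278,873.28):
Base rate for 9143.23 is ¥0.97/pair.
Duty = 1,484 × ¥0.97 = ¥1,439.48.
Line 3 (2130.59, Merius, 3,637 kg, ¥805,886.46):
Base rate for 2130.59 is 3.5%.
Origin Merius qualifies under the Lorland–Merius agreement and 2130.59 is covered: preferential rate Free applies instead.
Duty = ¥805,886.46 × 0% = ¥0.00.
Total = ¥76,363.28 + ¥1,439.48 + ¥0.00 = ¥77,802.76.

¥77,802.76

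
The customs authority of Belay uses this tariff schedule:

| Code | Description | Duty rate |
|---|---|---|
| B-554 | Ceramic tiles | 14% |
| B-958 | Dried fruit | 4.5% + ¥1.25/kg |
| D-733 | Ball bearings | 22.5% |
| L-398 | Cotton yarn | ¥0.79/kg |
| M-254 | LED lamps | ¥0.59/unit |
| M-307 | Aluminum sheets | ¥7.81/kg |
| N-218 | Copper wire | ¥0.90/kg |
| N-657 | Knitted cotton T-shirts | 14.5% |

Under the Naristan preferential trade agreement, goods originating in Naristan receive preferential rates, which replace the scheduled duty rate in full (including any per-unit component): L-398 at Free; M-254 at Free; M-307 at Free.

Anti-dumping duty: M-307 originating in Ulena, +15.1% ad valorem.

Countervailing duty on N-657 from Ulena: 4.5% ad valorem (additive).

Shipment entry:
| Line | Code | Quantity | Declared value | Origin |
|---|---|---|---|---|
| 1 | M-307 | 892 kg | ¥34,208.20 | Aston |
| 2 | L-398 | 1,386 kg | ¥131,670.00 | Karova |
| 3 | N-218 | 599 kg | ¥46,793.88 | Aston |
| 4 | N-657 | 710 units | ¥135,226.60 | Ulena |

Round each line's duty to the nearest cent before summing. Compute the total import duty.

Line 1 (M-307, Aston, 892 kg, ¥34,208.20):
Base rate for M-307 is ¥7.81/kg.
M-307 has an FTA preferential rate, but origin Aston is not Naristan; base rate stands.
The additional-duty order on M-307 targets Ulena, not Aston; it does not apply.
Duty = 892 × ¥7.81 = ¥6,966.52.
Line 2 (L-398, Karova, 1,386 kg, ¥131,670.00):
Base rate for L-398 is ¥0.79/kg.
L-398 has an FTA preferential rate, but origin Karova is not Naristan; base rate stands.
Duty = 1,386 × ¥0.79 = ¥1,094.94.
Line 3 (N-218, Aston, 599 kg, ¥46,793.88):
Base rate for N-218 is ¥0.90/kg.
Duty = 599 × ¥0.90 = ¥539.10.
Line 4 (N-657, Ulena, 710 units, ¥135,226.60):
Base rate for N-657 is 14.5%.
Additional duty on N-657 from Ulena: +4.5%. Applied ad valorem rate: 14.5% + 4.5% = 19%.
Duty = ¥135,226.60 × 19% = ¥25,693.05.
Total = ¥6,966.52 + ¥1,094.94 + ¥539.10 + ¥25,693.05 = ¥34,293.61.

¥34,293.61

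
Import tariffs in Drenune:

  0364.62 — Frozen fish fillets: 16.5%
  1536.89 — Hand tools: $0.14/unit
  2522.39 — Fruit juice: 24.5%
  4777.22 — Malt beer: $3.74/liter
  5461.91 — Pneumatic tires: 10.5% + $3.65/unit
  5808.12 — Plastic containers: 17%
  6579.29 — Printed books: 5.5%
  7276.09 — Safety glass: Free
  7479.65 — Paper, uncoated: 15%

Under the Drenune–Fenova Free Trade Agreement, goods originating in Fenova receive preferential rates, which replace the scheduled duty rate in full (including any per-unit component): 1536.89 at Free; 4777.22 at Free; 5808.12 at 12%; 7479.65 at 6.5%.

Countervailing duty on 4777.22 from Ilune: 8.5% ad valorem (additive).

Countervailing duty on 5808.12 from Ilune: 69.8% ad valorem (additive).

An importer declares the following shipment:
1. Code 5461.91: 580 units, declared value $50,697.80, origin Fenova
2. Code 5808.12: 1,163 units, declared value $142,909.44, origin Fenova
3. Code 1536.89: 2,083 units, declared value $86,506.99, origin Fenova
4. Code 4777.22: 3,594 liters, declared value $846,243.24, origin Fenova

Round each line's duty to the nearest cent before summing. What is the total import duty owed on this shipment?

$24,589.40

Line 1 (5461.91, Fenova, 580 units, $50,697.80):
Base rate for 5461.91 is 10.5% + $3.65/unit.
Origin Fenova is the FTA partner but 5461.91 is not on the preference list; base rate stands.
Duty = $50,697.80 × 10.5% + 580 × $3.65 = $7,440.27.
Line 2 (5808.12, Fenova, 1,163 units, $142,909.44):
Base rate for 5808.12 is 17%.
Origin Fenova qualifies under the Drenune–Fenova agreement and 5808.12 is covered: preferential rate 12% applies instead.
The additional-duty order on 5808.12 targets Ilune, not Fenova; it does not apply.
Duty = $142,909.44 × 12% = $17,149.13.
Line 3 (1536.89, Fenova, 2,083 units, $86,506.99):
Base rate for 1536.89 is $0.14/unit.
Origin Fenova qualifies under the Drenune–Fenova agreement and 1536.89 is covered: preferential rate Free applies instead.
Duty = $86,506.99 × 0% = $0.00.
Line 4 (4777.22, Fenova, 3,594 liters, $846,243.24):
Base rate for 4777.22 is $3.74/liter.
Origin Fenova qualifies under the Drenune–Fenova agreement and 4777.22 is covered: preferential rate Free applies instead.
The additional-duty order on 4777.22 targets Ilune, not Fenova; it does not apply.
Duty = $846,243.24 × 0% = $0.00.
Total = $7,440.27 + $17,149.13 + $0.00 + $0.00 = $24,589.40.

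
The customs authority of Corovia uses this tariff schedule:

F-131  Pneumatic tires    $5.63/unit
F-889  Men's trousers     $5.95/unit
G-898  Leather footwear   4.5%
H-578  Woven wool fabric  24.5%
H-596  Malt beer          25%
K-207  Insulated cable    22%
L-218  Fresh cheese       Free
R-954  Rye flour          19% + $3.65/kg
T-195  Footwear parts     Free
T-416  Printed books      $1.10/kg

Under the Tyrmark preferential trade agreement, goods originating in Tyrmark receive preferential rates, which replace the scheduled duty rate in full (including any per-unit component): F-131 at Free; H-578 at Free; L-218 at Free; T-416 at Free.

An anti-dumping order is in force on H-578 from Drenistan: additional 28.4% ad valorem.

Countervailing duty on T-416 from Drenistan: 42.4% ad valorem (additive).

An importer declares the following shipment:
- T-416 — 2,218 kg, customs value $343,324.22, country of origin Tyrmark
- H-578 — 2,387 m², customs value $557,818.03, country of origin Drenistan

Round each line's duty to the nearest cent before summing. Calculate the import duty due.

$295,085.74

Line 1 (T-416, Tyrmark, 2,218 kg, $343,324.22):
Base rate for T-416 is $1.10/kg.
Origin Tyrmark qualifies under the Corovia–Tyrmark agreement and T-416 is covered: preferential rate Free applies instead.
The additional-duty order on T-416 targets Drenistan, not Tyrmark; it does not apply.
Duty = $343,324.22 × 0% = $0.00.
Line 2 (H-578, Drenistan, 2,387 m², $557,818.03):
Base rate for H-578 is 24.5%.
H-578 has an FTA preferential rate, but origin Drenistan is not Tyrmark; base rate stands.
Additional duty on H-578 from Drenistan: +28.4%. Applied ad valorem rate: 24.5% + 28.4% = 52.9%.
Duty = $557,818.03 × 52.9% = $295,085.74.
Total = $0.00 + $295,085.74 = $295,085.74.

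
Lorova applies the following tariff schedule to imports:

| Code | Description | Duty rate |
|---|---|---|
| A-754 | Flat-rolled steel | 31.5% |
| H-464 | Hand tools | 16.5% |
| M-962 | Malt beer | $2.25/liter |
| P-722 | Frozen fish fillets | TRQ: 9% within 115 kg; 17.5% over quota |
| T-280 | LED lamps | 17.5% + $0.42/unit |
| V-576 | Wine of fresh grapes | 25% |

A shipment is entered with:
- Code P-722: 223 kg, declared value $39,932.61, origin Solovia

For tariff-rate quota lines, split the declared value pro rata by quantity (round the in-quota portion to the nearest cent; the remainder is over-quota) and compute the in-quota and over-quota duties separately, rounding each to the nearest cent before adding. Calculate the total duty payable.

Line 1 (P-722, Solovia, 223 kg, $39,932.61):
Code P-722 is under a tariff-rate quota (threshold 115 kg). In-quota: 115 kg at 9%; over-quota: 108 kg at 17.5%.
Pro-rata value split: in-quota = $39,932.61 × 115/223 = $20,593.05; over-quota = $39,932.61 − $20,593.05 = $19,339.56.
In-quota duty = $20,593.05 × 9% = $1,853.37. Over-quota duty = $19,339.56 × 17.5% = $3,384.42.
Line duty = $1,853.37 + $3,384.42 = $5,237.79.

$5,237.79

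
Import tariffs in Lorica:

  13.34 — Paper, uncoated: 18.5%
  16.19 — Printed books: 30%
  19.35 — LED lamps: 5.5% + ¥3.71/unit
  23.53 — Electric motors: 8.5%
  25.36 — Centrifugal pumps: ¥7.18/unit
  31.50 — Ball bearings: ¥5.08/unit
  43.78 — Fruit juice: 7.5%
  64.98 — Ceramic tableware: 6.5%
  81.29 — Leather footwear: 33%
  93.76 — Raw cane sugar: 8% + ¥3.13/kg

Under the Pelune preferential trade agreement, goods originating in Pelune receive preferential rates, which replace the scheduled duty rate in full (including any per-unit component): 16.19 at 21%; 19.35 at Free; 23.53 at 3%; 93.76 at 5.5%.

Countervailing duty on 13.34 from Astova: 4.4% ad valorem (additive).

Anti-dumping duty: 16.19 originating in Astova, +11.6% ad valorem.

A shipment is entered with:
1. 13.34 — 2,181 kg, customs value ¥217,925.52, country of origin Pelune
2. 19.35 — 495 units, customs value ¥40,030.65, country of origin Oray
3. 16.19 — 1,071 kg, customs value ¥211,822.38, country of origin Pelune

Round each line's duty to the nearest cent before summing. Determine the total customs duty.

Line 1 (13.34, Pelune, 2,181 kg, ¥217,925.52):
Base rate for 13.34 is 18.5%.
Origin Pelune is the FTA partner but 13.34 is not on the preference list; base rate stands.
The additional-duty order on 13.34 targets Astova, not Pelune; it does not apply.
Duty = ¥217,925.52 × 18.5% = ¥40,316.22.
Line 2 (19.35, Oray, 495 units, ¥40,030.65):
Base rate for 19.35 is 5.5% + ¥3.71/unit.
19.35 has an FTA preferential rate, but origin Oray is not Pelune; base rate stands.
Duty = ¥40,030.65 × 5.5% + 495 × ¥3.71 = ¥4,038.14.
Line 3 (16.19, Pelune, 1,071 kg, ¥211,822.38):
Base rate for 16.19 is 30%.
Origin Pelune qualifies under the Lorica–Pelune agreement and 16.19 is covered: preferential rate 21% applies instead.
The additional-duty order on 16.19 targets Astova, not Pelune; it does not apply.
Duty = ¥211,822.38 × 21% = ¥44,482.70.
Total = ¥40,316.22 + ¥4,038.14 + ¥44,482.70 = ¥88,837.06.

¥88,837.06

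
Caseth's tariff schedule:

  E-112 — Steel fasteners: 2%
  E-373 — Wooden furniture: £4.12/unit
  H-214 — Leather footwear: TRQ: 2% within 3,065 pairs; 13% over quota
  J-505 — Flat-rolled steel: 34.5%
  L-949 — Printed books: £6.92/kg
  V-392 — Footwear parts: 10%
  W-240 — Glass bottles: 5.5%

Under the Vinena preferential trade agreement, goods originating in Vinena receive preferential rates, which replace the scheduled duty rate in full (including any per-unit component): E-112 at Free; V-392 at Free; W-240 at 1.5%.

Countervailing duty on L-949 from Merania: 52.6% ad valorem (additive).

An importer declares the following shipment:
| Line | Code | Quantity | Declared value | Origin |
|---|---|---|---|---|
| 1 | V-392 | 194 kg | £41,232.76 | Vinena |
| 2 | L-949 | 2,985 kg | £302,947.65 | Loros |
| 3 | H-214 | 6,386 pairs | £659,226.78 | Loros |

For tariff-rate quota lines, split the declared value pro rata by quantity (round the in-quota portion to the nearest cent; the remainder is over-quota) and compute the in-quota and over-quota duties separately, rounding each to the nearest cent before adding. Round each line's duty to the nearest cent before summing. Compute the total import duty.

£71,551.69

Line 1 (V-392, Vinena, 194 kg, £41,232.76):
Base rate for V-392 is 10%.
Origin Vinena qualifies under the Caseth–Vinena agreement and V-392 is covered: preferential rate Free applies instead.
Duty = £41,232.76 × 0% = £0.00.
Line 2 (L-949, Loros, 2,985 kg, £302,947.65):
Base rate for L-949 is £6.92/kg.
The additional-duty order on L-949 targets Merania, not Loros; it does not apply.
Duty = 2,985 × £6.92 = £20,656.20.
Line 3 (H-214, Loros, 6,386 pairs, £659,226.78):
Code H-214 is under a tariff-rate quota (threshold 3,065 pairs). In-quota: 3,065 pairs at 2%; over-quota: 3,321 pairs at 13%.
Pro-rata value split: in-quota = £659,226.78 × 3,065/6,386 = £316,399.95; over-quota = £659,226.78 − £316,399.95 = £342,826.83.
In-quota duty = £316,399.95 × 2% = £6,328.00. Over-quota duty = £342,826.83 × 13% = £44,567.49.
Line duty = £6,328.00 + £44,567.49 = £50,895.49.
Total = £0.00 + £20,656.20 + £50,895.49 = £71,551.69.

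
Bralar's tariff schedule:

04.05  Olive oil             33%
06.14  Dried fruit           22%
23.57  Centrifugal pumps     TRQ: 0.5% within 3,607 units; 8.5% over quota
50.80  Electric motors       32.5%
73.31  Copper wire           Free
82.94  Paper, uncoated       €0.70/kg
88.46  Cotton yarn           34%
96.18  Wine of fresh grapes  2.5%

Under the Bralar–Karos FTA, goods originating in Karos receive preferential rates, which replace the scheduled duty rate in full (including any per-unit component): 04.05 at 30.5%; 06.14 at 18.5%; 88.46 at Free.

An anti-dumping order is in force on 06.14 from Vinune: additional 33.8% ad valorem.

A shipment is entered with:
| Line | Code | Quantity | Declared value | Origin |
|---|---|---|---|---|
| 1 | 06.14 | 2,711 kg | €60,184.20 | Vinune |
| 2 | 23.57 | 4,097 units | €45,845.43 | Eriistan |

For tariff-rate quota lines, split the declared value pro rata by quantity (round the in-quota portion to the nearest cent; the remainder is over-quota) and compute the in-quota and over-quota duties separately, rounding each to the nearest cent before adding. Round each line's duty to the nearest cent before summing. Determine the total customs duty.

€34,250.65

Line 1 (06.14, Vinune, 2,711 kg, €60,184.20):
Base rate for 06.14 is 22%.
06.14 has an FTA preferential rate, but origin Vinune is not Karos; base rate stands.
Additional duty on 06.14 from Vinune: +33.8%. Applied ad valorem rate: 22% + 33.8% = 55.8%.
Duty = €60,184.20 × 55.8% = €33,582.78.
Line 2 (23.57, Eriistan, 4,097 units, €45,845.43):
Code 23.57 is under a tariff-rate quota (threshold 3,607 units). In-quota: 3,607 units at 0.5%; over-quota: 490 units at 8.5%.
Pro-rata value split: in-quota = €45,845.43 × 3,607/4,097 = €40,362.33; over-quota = €45,845.43 − €40,362.33 = €5,483.10.
In-quota duty = €40,362.33 × 0.5% = €201.81. Over-quota duty = €5,483.10 × 8.5% = €466.06.
Line duty = €201.81 + €466.06 = €667.87.
Total = €33,582.78 + €667.87 = €34,250.65.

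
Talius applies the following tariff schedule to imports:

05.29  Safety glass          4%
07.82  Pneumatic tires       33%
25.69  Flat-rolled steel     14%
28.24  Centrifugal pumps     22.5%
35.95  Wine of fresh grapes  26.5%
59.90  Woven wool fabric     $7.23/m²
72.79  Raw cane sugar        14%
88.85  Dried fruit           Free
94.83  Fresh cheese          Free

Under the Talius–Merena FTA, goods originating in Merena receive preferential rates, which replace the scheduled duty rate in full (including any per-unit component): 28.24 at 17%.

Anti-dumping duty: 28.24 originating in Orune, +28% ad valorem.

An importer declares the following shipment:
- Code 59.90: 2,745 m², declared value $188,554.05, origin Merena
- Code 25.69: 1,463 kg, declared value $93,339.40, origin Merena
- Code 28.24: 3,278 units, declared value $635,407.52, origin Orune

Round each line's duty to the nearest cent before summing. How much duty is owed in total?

$353,794.67

Line 1 (59.90, Merena, 2,745 m², $188,554.05):
Base rate for 59.90 is $7.23/m².
Origin Merena is the FTA partner but 59.90 is not on the preference list; base rate stands.
Duty = 2,745 × $7.23 = $19,846.35.
Line 2 (25.69, Merena, 1,463 kg, $93,339.40):
Base rate for 25.69 is 14%.
Origin Merena is the FTA partner but 25.69 is not on the preference list; base rate stands.
Duty = $93,339.40 × 14% = $13,067.52.
Line 3 (28.24, Orune, 3,278 units, $635,407.52):
Base rate for 28.24 is 22.5%.
28.24 has an FTA preferential rate, but origin Orune is not Merena; base rate stands.
Additional duty on 28.24 from Orune: +28%. Applied ad valorem rate: 22.5% + 28% = 50.5%.
Duty = $635,407.52 × 50.5% = $320,880.80.
Total = $19,846.35 + $13,067.52 + $320,880.80 = $353,794.67.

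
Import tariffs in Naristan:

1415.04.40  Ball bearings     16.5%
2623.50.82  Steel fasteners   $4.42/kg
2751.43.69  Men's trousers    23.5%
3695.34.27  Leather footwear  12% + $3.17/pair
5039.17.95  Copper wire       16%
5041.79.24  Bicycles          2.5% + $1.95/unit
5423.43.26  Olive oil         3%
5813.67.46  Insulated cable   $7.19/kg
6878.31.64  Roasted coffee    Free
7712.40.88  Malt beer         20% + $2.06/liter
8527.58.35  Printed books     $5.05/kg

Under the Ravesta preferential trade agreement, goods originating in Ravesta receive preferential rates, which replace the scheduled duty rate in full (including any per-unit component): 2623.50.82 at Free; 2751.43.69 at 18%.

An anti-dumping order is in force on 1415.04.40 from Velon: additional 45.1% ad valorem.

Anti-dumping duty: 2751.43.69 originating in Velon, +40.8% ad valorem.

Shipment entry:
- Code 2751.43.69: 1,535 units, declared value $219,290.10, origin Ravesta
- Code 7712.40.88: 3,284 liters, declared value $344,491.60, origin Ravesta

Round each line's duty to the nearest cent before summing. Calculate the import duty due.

Line 1 (2751.43.69, Ravesta, 1,535 units, $219,290.10):
Base rate for 2751.43.69 is 23.5%.
Origin Ravesta qualifies under the Naristan–Ravesta agreement and 2751.43.69 is covered: preferential rate 18% applies instead.
The additional-duty order on 2751.43.69 targets Velon, not Ravesta; it does not apply.
Duty = $219,290.10 × 18% = $39,472.22.
Line 2 (7712.40.88, Ravesta, 3,284 liters, $344,491.60):
Base rate for 7712.40.88 is 20% + $2.06/liter.
Origin Ravesta is the FTA partner but 7712.40.88 is not on the preference list; base rate stands.
Duty = $344,491.60 × 20% + 3,284 × $2.06 = $75,663.36.
Total = $39,472.22 + $75,663.36 = $115,135.58.

$115,135.58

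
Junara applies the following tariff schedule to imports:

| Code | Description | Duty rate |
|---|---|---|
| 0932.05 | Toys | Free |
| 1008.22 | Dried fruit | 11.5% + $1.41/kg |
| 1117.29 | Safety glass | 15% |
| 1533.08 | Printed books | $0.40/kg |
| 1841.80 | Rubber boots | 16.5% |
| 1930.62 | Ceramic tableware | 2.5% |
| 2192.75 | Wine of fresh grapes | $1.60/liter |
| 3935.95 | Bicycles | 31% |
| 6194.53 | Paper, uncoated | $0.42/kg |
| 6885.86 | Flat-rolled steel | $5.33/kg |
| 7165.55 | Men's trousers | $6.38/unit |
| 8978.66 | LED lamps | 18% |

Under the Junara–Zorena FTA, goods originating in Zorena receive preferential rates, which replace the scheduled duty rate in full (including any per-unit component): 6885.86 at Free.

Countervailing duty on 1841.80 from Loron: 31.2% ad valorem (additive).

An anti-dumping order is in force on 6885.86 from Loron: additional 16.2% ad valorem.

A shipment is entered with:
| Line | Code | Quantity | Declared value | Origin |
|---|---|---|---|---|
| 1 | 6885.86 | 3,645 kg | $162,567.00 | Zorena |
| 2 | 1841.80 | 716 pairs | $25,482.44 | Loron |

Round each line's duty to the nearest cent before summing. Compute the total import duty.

$12,155.12

Line 1 (6885.86, Zorena, 3,645 kg, $162,567.00):
Base rate for 6885.86 is $5.33/kg.
Origin Zorena qualifies under the Junara–Zorena agreement and 6885.86 is covered: preferential rate Free applies instead.
The additional-duty order on 6885.86 targets Loron, not Zorena; it does not apply.
Duty = $162,567.00 × 0% = $0.00.
Line 2 (1841.80, Loron, 716 pairs, $25,482.44):
Base rate for 1841.80 is 16.5%.
Additional duty on 1841.80 from Loron: +31.2%. Applied ad valorem rate: 16.5% + 31.2% = 47.7%.
Duty = $25,482.44 × 47.7% = $12,155.12.
Total = $0.00 + $12,155.12 = $12,155.12.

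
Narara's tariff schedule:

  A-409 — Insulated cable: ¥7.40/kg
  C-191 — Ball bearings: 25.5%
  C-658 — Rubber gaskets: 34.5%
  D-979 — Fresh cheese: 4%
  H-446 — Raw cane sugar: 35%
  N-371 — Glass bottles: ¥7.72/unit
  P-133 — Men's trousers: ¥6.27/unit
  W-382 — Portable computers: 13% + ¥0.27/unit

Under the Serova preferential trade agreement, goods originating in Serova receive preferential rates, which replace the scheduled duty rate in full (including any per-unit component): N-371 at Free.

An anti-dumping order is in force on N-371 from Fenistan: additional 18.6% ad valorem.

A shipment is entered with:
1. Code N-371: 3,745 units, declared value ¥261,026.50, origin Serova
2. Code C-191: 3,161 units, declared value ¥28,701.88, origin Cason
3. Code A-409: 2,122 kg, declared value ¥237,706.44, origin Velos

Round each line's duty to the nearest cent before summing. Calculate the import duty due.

Line 1 (N-371, Serova, 3,745 units, ¥261,026.50):
Base rate for N-371 is ¥7.72/unit.
Origin Serova qualifies under the Narara–Serova agreement and N-371 is covered: preferential rate Free applies instead.
The additional-duty order on N-371 targets Fenistan, not Serova; it does not apply.
Duty = ¥261,026.50 × 0% = ¥0.00.
Line 2 (C-191, Cason, 3,161 units, ¥28,701.88):
Base rate for C-191 is 25.5%.
Duty = ¥28,701.88 × 25.5% = ¥7,318.98.
Line 3 (A-409, Velos, 2,122 kg, ¥237,706.44):
Base rate for A-409 is ¥7.40/kg.
Duty = 2,122 × ¥7.40 = ¥15,702.80.
Total = ¥0.00 + ¥7,318.98 + ¥15,702.80 = ¥23,021.78.

¥23,021.78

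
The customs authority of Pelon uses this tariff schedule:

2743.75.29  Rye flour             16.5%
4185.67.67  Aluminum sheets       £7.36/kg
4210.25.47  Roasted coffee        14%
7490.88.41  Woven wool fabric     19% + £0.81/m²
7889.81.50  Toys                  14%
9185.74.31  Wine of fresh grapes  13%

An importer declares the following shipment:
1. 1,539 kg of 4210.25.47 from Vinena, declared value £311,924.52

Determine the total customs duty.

£43,669.43

Line 1 (4210.25.47, Vinena, 1,539 kg, £311,924.52):
Base rate for 4210.25.47 is 14%.
Duty = £311,924.52 × 14% = £43,669.43.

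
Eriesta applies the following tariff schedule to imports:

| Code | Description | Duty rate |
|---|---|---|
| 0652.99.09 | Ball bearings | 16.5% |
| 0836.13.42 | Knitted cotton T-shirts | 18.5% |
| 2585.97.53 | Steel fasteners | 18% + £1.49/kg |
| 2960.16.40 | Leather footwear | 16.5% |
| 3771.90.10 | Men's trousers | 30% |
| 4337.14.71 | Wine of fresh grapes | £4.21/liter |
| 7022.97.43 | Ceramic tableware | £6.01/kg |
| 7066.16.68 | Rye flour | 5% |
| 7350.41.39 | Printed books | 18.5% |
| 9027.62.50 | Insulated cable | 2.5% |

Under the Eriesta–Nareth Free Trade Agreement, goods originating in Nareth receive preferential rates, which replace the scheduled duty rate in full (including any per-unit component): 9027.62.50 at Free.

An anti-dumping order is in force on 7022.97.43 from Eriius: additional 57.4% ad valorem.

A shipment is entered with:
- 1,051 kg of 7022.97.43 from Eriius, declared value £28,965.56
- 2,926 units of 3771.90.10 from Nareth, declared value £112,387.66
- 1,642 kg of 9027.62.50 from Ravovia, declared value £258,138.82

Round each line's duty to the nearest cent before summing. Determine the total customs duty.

£63,112.51

Line 1 (7022.97.43, Eriius, 1,051 kg, £28,965.56):
Base rate for 7022.97.43 is £6.01/kg.
Additional duty on 7022.97.43 from Eriius: +57.4% ad valorem. Applied ad valorem rate = 57.4%.
Duty = £28,965.56 × 57.4% + 1,051 × £6.01 = £22,942.74.
Line 2 (3771.90.10, Nareth, 2,926 units, £112,387.66):
Base rate for 3771.90.10 is 30%.
Origin Nareth is the FTA partner but 3771.90.10 is not on the preference list; base rate stands.
Duty = £112,387.66 × 30% = £33,716.30.
Line 3 (9027.62.50, Ravovia, 1,642 kg, £258,138.82):
Base rate for 9027.62.50 is 2.5%.
9027.62.50 has an FTA preferential rate, but origin Ravovia is not Nareth; base rate stands.
Duty = £258,138.82 × 2.5% = £6,453.47.
Total = £22,942.74 + £33,716.30 + £6,453.47 = £63,112.51.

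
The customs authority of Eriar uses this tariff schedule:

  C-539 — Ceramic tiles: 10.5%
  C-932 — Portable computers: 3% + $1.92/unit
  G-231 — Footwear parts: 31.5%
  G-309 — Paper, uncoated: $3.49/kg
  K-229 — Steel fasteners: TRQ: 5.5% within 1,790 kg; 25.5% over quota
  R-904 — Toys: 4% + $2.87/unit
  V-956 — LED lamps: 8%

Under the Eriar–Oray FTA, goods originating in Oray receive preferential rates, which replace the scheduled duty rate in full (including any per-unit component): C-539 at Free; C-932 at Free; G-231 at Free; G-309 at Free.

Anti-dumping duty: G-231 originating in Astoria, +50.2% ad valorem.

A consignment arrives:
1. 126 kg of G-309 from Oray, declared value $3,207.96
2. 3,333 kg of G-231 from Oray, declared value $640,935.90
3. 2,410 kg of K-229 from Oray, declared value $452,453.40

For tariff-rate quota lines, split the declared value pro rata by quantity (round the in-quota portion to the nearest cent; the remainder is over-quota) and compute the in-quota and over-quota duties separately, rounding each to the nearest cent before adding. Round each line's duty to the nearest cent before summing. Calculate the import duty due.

Line 1 (G-309, Oray, 126 kg, $3,207.96):
Base rate for G-309 is $3.49/kg.
Origin Oray qualifies under the Eriar–Oray agreement and G-309 is covered: preferential rate Free applies instead.
Duty = $3,207.96 × 0% = $0.00.
Line 2 (G-231, Oray, 3,333 kg, $640,935.90):
Base rate for G-231 is 31.5%.
Origin Oray qualifies under the Eriar–Oray agreement and G-231 is covered: preferential rate Free applies instead.
The additional-duty order on G-231 targets Astoria, not Oray; it does not apply.
Duty = $640,935.90 × 0% = $0.00.
Line 3 (K-229, Oray, 2,410 kg, $452,453.40):
Code K-229 is under a tariff-rate quota (threshold 1,790 kg). In-quota: 1,790 kg at 5.5%; over-quota: 620 kg at 25.5%.
Pro-rata value split: in-quota = $452,453.40 × 1,790/2,410 = $336,054.60; over-quota = $452,453.40 − $336,054.60 = $116,398.80.
In-quota duty = $336,054.60 × 5.5% = $18,483.00. Over-quota duty = $116,398.80 × 25.5% = $29,681.69.
Line duty = $18,483.00 + $29,681.69 = $48,164.69.
Total = $0.00 + $0.00 + $48,164.69 = $48,164.69.

$48,164.69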